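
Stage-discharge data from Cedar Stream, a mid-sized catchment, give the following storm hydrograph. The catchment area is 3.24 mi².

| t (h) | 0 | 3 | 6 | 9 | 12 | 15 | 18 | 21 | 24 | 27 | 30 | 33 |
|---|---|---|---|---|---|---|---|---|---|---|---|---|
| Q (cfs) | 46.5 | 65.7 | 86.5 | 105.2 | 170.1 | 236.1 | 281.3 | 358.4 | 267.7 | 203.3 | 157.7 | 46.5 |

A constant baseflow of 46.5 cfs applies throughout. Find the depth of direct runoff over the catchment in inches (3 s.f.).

Direct runoff: 0.0, 19.2, 40.0, 58.7, 123.6, 189.6, 234.8, 311.9, 221.2, 156.8, 111.2, 0.0 cfs; ΣQ_DR = 1467 cfs.
V = ΣQ_DR · Δt = 1467 × 10800 s = 1.584 × 10^7 ft³.
Over A = 3.24 mi², depth = V / A = 2.10 in.

d ≈ 2.10 in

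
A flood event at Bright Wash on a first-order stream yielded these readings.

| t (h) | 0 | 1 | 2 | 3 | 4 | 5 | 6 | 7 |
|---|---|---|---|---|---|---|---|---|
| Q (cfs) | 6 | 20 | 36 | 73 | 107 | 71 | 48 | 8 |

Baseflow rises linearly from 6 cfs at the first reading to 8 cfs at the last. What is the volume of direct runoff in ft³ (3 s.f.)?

Direct-runoff ordinates (Q − Q_b): 0.00, 13.71, 29.43, 66.14, 99.86, 63.57, 40.29, 0.00 cfs.
ΣQ_DR = 313.0 cfs.
With Δt = 1 h = 3600 s, V = ΣQ_DR · Δt = 313.0 × 3600 = 1.13 × 10^6 ft³.

V ≈ 1.13 × 10^6 ft³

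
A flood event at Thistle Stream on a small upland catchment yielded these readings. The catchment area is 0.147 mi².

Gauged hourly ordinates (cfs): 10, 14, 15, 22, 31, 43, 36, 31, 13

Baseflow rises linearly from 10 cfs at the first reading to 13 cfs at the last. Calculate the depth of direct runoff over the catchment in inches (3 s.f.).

Direct runoff: 0.00, 3.62, 4.25, 10.88, 19.50, 31.12, 23.75, 18.38, 0.00 cfs; ΣQ_DR = 111.5 cfs.
V = ΣQ_DR · Δt = 111.5 × 3600 s = 4.014 × 10^5 ft³.
Over A = 0.147 mi², depth = V / A = 1.18 in.

d ≈ 1.18 in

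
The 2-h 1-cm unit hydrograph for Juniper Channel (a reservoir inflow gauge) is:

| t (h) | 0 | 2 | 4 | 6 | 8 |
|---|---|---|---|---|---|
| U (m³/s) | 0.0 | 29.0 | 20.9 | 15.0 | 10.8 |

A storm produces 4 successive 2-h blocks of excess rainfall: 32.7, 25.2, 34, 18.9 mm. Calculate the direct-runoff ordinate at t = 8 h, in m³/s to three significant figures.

Q ≈ 199 m³/s

By discrete convolution, Q_j = Σ (P_i / 10 mm) · U_{j−i}.
At t = 8 h (j=4): Q = (32.7/10)·10.8 + (25.2/10)·15.0 + (34/10)·20.9 + (18.9/10)·29.0 = 199 m³/s.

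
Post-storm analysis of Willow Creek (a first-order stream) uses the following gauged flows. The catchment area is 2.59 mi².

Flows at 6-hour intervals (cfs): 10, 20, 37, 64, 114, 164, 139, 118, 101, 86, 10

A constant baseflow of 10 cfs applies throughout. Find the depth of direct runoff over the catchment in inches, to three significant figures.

Direct runoff: 0.0, 10.0, 27.0, 54.0, 104.0, 154.0, 129.0, 108.0, 91.0, 76.0, 0.0 cfs; ΣQ_DR = 753.0 cfs.
V = ΣQ_DR · Δt = 753.0 × 21600 s = 1.626 × 10^7 ft³.
Over A = 2.59 mi², depth = V / A = 2.70 in.

d ≈ 2.70 in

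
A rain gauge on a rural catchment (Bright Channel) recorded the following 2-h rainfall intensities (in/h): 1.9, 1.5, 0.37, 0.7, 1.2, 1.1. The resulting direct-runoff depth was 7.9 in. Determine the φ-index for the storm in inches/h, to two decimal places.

φ ≈ 0.49 in/h

Only the 5 blocks with intensity above φ contribute runoff: 1.9, 1.5, 0.7, 1.2, 1.1 in/h.
Σ(I−φ)·Δt = d  ⇒  (1.9+1.5+0.7+1.2+1.1 − 5φ)·2 = 7.9
φ = (6.400 − 7.9/2) / 5 = 0.49 in/h.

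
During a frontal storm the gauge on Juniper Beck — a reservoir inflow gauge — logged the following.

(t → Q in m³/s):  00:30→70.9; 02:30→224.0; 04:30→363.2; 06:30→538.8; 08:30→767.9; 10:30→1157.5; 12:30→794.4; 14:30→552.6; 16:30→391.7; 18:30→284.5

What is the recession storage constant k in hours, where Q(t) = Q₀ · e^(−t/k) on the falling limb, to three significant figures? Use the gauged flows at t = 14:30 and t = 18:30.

On the falling limb, Q drops from 552.6 to 284.5 m³/s between t = 14:30 and t = 18:30 (Δt = 4 h).
k = −Δt / ln(Q₂/Q₁) = −4 / ln(284.5/552.6) = 6.02 h.

k ≈ 6.02 h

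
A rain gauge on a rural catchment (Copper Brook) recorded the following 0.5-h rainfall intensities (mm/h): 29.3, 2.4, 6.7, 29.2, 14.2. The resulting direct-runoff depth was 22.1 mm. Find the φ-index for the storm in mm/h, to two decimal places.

Only the 3 blocks with intensity above φ contribute runoff: 29.3, 29.2, 14.2 mm/h.
Σ(I−φ)·Δt = d  ⇒  (29.3+29.2+14.2 − 3φ)·0.5 = 22.1
φ = (72.70 − 22.1/0.5) / 3 = 9.50 mm/h.

φ ≈ 9.50 mm/h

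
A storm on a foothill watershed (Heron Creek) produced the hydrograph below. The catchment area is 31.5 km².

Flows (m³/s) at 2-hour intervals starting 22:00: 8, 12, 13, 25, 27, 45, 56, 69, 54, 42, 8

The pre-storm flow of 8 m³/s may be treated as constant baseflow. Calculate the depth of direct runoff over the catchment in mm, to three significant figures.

Direct runoff: 0.0, 4.0, 5.0, 17.0, 19.0, 37.0, 48.0, 61.0, 46.0, 34.0, 0.0 m³/s; ΣQ_DR = 271.0 m³/s.
V = ΣQ_DR · Δt = 271.0 × 7200 s = 1.951 × 10^6 m³.
Over A = 31.5 km², depth = V / A = 61.9 mm.

d ≈ 61.9 mm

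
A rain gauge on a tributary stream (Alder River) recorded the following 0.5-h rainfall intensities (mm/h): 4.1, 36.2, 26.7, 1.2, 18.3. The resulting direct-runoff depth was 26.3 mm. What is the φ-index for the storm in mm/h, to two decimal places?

Only the 3 blocks with intensity above φ contribute runoff: 36.2, 26.7, 18.3 mm/h.
Σ(I−φ)·Δt = d  ⇒  (36.2+26.7+18.3 − 3φ)·0.5 = 26.3
φ = (81.20 − 26.3/0.5) / 3 = 9.53 mm/h.

φ ≈ 9.53 mm/h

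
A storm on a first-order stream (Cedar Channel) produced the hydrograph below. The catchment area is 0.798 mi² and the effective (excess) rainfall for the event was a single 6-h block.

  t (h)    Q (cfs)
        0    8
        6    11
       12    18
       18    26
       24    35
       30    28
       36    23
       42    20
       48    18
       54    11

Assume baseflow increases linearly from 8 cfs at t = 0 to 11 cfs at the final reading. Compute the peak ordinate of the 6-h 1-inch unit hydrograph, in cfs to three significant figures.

Direct runoff: 0.00, 2.67, 9.33, 17.00, 25.67, 18.33, 13.00, 9.67, 7.33, 0.00 cfs; ΣQ_DR = 103.0 cfs, peak = 25.67 cfs.
Runoff depth d = ΣQ_DR·Δt / A = 103.0 × 21600 / (0.798 mi²) = 1.200 in.
The 1-inch UH is the DRH scaled by (1 in)/d, so U_p = 25.67 × 1/1.200 = 21.4 cfs.

U_p ≈ 21.4 cfs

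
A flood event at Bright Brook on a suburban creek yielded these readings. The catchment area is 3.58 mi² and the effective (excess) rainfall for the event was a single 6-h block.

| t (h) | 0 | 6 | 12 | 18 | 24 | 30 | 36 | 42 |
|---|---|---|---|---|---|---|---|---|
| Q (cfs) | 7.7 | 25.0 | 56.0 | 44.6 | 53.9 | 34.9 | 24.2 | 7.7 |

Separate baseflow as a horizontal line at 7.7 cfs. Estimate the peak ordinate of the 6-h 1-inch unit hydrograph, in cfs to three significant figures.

Direct runoff: 0.0, 17.3, 48.3, 36.9, 46.2, 27.2, 16.5, 0.0 cfs; ΣQ_DR = 192.4 cfs, peak = 48.3 cfs.
Runoff depth d = ΣQ_DR·Δt / A = 192.4 × 21600 / (3.58 mi²) = 0.4997 in.
The 1-inch UH is the DRH scaled by (1 in)/d, so U_p = 48.3 × 1/0.4997 = 96.7 cfs.

U_p ≈ 96.7 cfs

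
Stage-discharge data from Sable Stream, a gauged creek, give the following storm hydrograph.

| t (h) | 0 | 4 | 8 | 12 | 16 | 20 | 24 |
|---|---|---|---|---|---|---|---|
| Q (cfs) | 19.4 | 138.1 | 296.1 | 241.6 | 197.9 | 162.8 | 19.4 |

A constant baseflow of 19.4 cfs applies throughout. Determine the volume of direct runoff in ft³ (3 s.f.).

Direct-runoff ordinates (Q − Q_b): 0.0, 118.7, 276.7, 222.2, 178.5, 143.4, 0.0 cfs.
ΣQ_DR = 939.5 cfs.
With Δt = 4 h = 14400 s, V = ΣQ_DR · Δt = 939.5 × 14400 = 1.35 × 10^7 ft³.

V ≈ 1.35 × 10^7 ft³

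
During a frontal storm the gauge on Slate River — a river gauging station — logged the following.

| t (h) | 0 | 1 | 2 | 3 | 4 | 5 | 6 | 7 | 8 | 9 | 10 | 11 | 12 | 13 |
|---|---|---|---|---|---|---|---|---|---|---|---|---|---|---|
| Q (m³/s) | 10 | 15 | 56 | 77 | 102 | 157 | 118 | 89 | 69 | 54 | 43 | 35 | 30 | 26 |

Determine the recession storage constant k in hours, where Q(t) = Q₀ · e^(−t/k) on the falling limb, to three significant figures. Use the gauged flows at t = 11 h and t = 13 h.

On the falling limb, Q drops from 35 to 26 m³/s between t = 11 h and t = 13 h (Δt = 2 h).
k = −Δt / ln(Q₂/Q₁) = −2 / ln(26/35) = 6.73 h.

k ≈ 6.73 h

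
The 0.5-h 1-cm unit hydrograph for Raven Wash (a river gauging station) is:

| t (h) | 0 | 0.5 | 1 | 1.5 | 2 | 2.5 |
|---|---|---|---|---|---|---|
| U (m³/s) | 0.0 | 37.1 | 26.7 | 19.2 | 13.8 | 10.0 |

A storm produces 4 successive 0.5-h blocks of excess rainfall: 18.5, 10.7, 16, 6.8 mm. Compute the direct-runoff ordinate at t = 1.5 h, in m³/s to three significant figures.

Q ≈ 123 m³/s

By discrete convolution, Q_j = Σ (P_i / 10 mm) · U_{j−i}.
At t = 1.5 h (j=3): Q = (18.5/10)·19.2 + (10.7/10)·26.7 + (16/10)·37.1 + (6.8/10)·0.0 = 123 m³/s.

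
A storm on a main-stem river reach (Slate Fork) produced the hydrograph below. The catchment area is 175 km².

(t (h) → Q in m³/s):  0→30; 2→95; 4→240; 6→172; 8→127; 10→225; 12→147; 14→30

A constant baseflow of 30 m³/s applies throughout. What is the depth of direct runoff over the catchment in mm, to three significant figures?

d ≈ 34.0 mm

Direct runoff: 0.0, 65.0, 210.0, 142.0, 97.0, 195.0, 117.0, 0.0 m³/s; ΣQ_DR = 826.0 m³/s.
V = ΣQ_DR · Δt = 826.0 × 7200 s = 5.947 × 10^6 m³.
Over A = 175 km², depth = V / A = 34.0 mm.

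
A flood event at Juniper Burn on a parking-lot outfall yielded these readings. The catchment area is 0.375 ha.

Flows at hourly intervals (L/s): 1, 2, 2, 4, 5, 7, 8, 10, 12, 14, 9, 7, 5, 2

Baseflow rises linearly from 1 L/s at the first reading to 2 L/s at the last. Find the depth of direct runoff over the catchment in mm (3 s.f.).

d ≈ 64.3 mm

Direct runoff: 0.00, 0.92, 0.85, 2.77, 3.69, 5.62, 6.54, 8.46, 10.38, 12.31, 7.23, 5.15, 3.08, 0.00 L/s; ΣQ_DR = 67.00 L/s.
V = ΣQ_DR · Δt = 67.00 × 3600 s = 2.412 × 10^5 L.
Over A = 0.375 ha, depth = V / A = 64.3 mm.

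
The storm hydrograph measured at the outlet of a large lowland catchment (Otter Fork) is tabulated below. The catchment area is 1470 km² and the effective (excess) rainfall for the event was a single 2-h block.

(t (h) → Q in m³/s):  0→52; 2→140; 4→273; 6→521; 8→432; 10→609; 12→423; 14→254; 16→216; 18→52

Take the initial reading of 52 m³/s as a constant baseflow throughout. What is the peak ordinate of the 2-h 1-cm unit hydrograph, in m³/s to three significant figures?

Direct runoff: 0.0, 88.0, 221.0, 469.0, 380.0, 557.0, 371.0, 202.0, 164.0, 0.0 m³/s; ΣQ_DR = 2452 m³/s, peak = 557.0 m³/s.
Runoff depth d = ΣQ_DR·Δt / A = 2452 × 7200 / (1470 km²) = 12.01 mm.
The 1-cm UH is the DRH scaled by (10 mm)/d, so U_p = 557.0 × 10/12.01 = 464 m³/s.

U_p ≈ 464 m³/s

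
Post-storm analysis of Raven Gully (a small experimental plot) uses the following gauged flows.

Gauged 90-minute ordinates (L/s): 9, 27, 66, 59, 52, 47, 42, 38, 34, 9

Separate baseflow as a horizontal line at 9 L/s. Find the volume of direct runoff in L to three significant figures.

V ≈ 1.58 × 10^6 L

Direct-runoff ordinates (Q − Q_b): 0.0, 18.0, 57.0, 50.0, 43.0, 38.0, 33.0, 29.0, 25.0, 0.0 L/s.
ΣQ_DR = 293.0 L/s.
With Δt = 1.5 h = 5400 s, V = ΣQ_DR · Δt = 293.0 × 5400 = 1.58 × 10^6 L.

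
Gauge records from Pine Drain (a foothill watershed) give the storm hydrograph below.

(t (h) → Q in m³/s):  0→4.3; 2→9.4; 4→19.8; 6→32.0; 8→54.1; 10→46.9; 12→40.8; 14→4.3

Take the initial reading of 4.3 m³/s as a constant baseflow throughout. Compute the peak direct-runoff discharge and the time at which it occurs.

Q_p = 49.8 m³/s at t = 8 h

Subtracting baseflow gives direct-runoff ordinates: 0.0, 5.1, 15.5, 27.7, 49.8, 42.6, 36.5, 0.0 m³/s.
The maximum is 49.8 m³/s, occurring at the reading for t = 8 h.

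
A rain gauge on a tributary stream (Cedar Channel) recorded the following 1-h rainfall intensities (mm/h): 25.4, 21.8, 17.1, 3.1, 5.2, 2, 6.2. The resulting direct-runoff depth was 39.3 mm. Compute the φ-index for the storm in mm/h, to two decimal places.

φ ≈ 8.33 mm/h

Only the 3 blocks with intensity above φ contribute runoff: 25.4, 21.8, 17.1 mm/h.
Σ(I−φ)·Δt = d  ⇒  (25.4+21.8+17.1 − 3φ)·1 = 39.3
φ = (64.30 − 39.3/1) / 3 = 8.33 mm/h.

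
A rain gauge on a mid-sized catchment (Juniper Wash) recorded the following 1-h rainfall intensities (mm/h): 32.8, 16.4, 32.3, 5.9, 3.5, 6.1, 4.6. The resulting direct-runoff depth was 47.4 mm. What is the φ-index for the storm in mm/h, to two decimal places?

Only the 3 blocks with intensity above φ contribute runoff: 32.8, 16.4, 32.3 mm/h.
Σ(I−φ)·Δt = d  ⇒  (32.8+16.4+32.3 − 3φ)·1 = 47.4
φ = (81.50 − 47.4/1) / 3 = 11.37 mm/h.

φ ≈ 11.37 mm/h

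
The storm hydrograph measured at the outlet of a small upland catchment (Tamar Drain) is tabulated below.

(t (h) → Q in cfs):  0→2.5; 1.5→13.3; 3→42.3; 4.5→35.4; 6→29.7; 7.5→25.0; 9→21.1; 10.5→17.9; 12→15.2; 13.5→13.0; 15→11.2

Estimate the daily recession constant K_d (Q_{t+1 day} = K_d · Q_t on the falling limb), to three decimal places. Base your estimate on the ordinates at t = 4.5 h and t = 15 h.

K_d ≈ 0.072

Between t = 4.5 h and t = 15 h the flow falls from 35.4 to 11.2 cfs over 7×1.5 h = 10.5 h.
Per-interval ratio K = (11.2/35.4)^(1/7) = 0.8484; K_d = K^(24/1.5) = 0.072.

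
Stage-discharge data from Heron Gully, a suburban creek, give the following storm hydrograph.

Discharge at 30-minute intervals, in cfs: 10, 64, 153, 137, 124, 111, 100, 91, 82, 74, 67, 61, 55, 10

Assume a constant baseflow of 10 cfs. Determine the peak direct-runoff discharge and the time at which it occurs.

Q_p = 143.0 cfs at t = 1 h

Subtracting baseflow gives direct-runoff ordinates: 0.0, 54.0, 143.0, 127.0, 114.0, 101.0, 90.0, 81.0, 72.0, 64.0, 57.0, 51.0, 45.0, 0.0 cfs.
The maximum is 143.0 cfs, occurring at the reading for t = 1 h.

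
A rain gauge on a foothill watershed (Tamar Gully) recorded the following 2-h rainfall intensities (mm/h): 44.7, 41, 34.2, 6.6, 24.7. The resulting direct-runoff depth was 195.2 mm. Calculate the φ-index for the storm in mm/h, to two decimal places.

Only the 4 blocks with intensity above φ contribute runoff: 44.7, 41, 34.2, 24.7 mm/h.
Σ(I−φ)·Δt = d  ⇒  (44.7+41+34.2+24.7 − 4φ)·2 = 195.2
φ = (144.6 − 195.2/2) / 4 = 11.75 mm/h.

φ ≈ 11.75 mm/h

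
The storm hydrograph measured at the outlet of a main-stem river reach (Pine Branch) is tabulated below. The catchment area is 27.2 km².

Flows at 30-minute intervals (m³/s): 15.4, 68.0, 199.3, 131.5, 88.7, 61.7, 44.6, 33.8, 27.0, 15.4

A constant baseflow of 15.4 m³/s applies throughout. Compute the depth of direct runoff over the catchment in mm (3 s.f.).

d ≈ 35.2 mm

Direct runoff: 0.0, 52.6, 183.9, 116.1, 73.3, 46.3, 29.2, 18.4, 11.6, 0.0 m³/s; ΣQ_DR = 531.4 m³/s.
V = ΣQ_DR · Δt = 531.4 × 1800 s = 9.565 × 10^5 m³.
Over A = 27.2 km², depth = V / A = 35.2 mm.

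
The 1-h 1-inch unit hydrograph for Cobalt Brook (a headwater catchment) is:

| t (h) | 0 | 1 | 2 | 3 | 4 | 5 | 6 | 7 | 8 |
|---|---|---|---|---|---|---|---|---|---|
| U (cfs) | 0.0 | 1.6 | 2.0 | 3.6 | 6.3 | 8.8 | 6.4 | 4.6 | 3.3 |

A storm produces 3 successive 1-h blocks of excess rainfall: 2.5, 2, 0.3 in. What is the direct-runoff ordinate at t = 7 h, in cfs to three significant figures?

Q ≈ 26.9 cfs

By discrete convolution, Q_j = Σ (P_i / 1 in) · U_{j−i}.
At t = 7 h (j=7): Q = (2.5/1)·4.6 + (2/1)·6.4 + (0.3/1)·8.8 = 26.9 cfs.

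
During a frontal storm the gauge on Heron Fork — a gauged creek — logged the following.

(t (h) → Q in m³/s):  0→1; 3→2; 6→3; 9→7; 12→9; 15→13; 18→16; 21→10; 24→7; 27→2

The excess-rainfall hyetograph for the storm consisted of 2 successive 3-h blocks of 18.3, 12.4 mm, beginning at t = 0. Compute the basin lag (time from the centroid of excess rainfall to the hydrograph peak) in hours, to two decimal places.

t_L ≈ 15.29 h

Centroid of excess rainfall: t_c = Σ P_i·t̄_i / ΣP_i = 2.7117 h (block centres at 1.5, 4.5 h).
Hydrograph peak occurs at t = 18 h, so basin lag t_L = 18 − 2.7117 = 15.29 h.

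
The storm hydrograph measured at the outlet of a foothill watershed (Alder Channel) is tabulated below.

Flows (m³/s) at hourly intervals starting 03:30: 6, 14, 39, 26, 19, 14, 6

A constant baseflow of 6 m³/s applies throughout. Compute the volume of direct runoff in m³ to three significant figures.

Direct-runoff ordinates (Q − Q_b): 0.0, 8.0, 33.0, 20.0, 13.0, 8.0, 0.0 m³/s.
ΣQ_DR = 82.00 m³/s.
With Δt = 1 h = 3600 s, V = ΣQ_DR · Δt = 82.00 × 3600 = 2.95 × 10^5 m³.

V ≈ 2.95 × 10^5 m³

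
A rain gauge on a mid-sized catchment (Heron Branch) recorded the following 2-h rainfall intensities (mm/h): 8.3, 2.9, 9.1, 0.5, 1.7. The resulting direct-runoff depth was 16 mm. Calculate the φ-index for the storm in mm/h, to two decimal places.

Only the 2 blocks with intensity above φ contribute runoff: 8.3, 9.1 mm/h.
Σ(I−φ)·Δt = d  ⇒  (8.3+9.1 − 2φ)·2 = 16
φ = (17.40 − 16/2) / 2 = 4.70 mm/h.

φ ≈ 4.70 mm/h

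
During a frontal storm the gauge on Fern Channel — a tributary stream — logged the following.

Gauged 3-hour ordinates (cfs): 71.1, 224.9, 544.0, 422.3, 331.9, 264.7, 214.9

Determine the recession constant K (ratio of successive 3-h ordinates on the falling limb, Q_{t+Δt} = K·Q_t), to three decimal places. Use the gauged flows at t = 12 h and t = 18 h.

K ≈ 0.805

Using the recession-limb readings at t = 12 h and t = 18 h: Q falls from 331.9 to 214.9 cfs over 2 intervals.
K = (Q₂/Q₁)^(1/2) = (214.9/331.9)^(1/2) = 0.805.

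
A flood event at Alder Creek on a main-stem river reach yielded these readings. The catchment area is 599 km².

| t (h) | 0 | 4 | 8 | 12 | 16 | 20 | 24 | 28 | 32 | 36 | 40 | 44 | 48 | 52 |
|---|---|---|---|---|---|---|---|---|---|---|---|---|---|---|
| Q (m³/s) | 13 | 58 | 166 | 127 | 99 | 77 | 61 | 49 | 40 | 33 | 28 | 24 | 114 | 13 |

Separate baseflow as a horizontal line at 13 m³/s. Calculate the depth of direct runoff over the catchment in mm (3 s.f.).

Direct runoff: 0.0, 45.0, 153.0, 114.0, 86.0, 64.0, 48.0, 36.0, 27.0, 20.0, 15.0, 11.0, 101.0, 0.0 m³/s; ΣQ_DR = 720.0 m³/s.
V = ΣQ_DR · Δt = 720.0 × 14400 s = 1.037 × 10^7 m³.
Over A = 599 km², depth = V / A = 17.3 mm.

d ≈ 17.3 mm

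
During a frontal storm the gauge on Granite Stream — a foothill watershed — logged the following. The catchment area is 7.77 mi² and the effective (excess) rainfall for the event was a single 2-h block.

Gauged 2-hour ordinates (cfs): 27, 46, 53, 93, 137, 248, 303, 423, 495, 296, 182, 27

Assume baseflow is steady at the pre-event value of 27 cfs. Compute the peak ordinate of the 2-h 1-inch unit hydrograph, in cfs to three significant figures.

U_p ≈ 585 cfs

Direct runoff: 0.0, 19.0, 26.0, 66.0, 110.0, 221.0, 276.0, 396.0, 468.0, 269.0, 155.0, 0.0 cfs; ΣQ_DR = 2006 cfs, peak = 468.0 cfs.
Runoff depth d = ΣQ_DR·Δt / A = 2006 × 7200 / (7.77 mi²) = 0.8001 in.
The 1-inch UH is the DRH scaled by (1 in)/d, so U_p = 468.0 × 1/0.8001 = 585 cfs.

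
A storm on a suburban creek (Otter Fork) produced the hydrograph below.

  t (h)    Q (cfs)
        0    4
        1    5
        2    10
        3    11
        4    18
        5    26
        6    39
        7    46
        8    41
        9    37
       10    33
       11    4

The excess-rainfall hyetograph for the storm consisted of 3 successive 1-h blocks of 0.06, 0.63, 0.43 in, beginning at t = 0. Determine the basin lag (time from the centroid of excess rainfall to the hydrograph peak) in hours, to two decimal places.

Centroid of excess rainfall: t_c = Σ P_i·t̄_i / ΣP_i = 1.8304 h (block centres at 0.5, 1.5, 2.5 h).
Hydrograph peak occurs at t = 7 h, so basin lag t_L = 7 − 1.8304 = 5.17 h.

t_L ≈ 5.17 h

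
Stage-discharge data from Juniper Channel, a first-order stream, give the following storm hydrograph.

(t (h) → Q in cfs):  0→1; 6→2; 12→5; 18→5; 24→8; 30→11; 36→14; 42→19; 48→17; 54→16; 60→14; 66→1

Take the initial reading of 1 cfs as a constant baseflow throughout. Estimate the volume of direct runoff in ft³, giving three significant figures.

Direct-runoff ordinates (Q − Q_b): 0.0, 1.0, 4.0, 4.0, 7.0, 10.0, 13.0, 18.0, 16.0, 15.0, 13.0, 0.0 cfs.
ΣQ_DR = 101.0 cfs.
With Δt = 6 h = 21600 s, V = ΣQ_DR · Δt = 101.0 × 21600 = 2.18 × 10^6 ft³.

V ≈ 2.18 × 10^6 ft³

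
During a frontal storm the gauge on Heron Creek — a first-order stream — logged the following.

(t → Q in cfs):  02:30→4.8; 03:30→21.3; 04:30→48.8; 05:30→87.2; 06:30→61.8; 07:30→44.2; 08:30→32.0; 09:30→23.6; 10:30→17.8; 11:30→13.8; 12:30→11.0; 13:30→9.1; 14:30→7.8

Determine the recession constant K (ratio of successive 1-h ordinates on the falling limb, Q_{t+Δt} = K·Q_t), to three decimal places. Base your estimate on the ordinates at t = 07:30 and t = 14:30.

K ≈ 0.781

Using the recession-limb readings at t = 07:30 and t = 14:30: Q falls from 44.2 to 7.8 cfs over 7 intervals.
K = (Q₂/Q₁)^(1/7) = (7.8/44.2)^(1/7) = 0.781.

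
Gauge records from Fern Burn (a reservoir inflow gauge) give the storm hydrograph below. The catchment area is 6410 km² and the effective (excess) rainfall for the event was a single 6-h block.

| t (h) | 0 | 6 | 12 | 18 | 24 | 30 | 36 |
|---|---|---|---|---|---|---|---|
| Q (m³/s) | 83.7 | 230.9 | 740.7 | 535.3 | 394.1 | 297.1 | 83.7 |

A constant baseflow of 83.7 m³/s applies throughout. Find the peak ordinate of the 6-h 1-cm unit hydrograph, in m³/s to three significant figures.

Direct runoff: 0.0, 147.2, 657.0, 451.6, 310.4, 213.4, 0.0 m³/s; ΣQ_DR = 1780 m³/s, peak = 657.0 m³/s.
Runoff depth d = ΣQ_DR·Δt / A = 1780 × 21600 / (6410 km²) = 5.997 mm.
The 1-cm UH is the DRH scaled by (10 mm)/d, so U_p = 657.0 × 10/5.997 = 1100 m³/s.

U_p ≈ 1100 m³/s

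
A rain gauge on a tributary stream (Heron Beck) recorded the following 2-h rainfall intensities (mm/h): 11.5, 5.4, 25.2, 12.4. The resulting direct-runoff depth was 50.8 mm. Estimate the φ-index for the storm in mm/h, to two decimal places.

Only the 3 blocks with intensity above φ contribute runoff: 11.5, 25.2, 12.4 mm/h.
Σ(I−φ)·Δt = d  ⇒  (11.5+25.2+12.4 − 3φ)·2 = 50.8
φ = (49.10 − 50.8/2) / 3 = 7.90 mm/h.

φ ≈ 7.90 mm/h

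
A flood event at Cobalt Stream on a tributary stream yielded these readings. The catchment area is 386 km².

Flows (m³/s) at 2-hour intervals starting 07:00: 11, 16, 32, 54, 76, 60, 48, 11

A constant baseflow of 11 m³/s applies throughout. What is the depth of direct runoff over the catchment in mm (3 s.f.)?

Direct runoff: 0.0, 5.0, 21.0, 43.0, 65.0, 49.0, 37.0, 0.0 m³/s; ΣQ_DR = 220.0 m³/s.
V = ΣQ_DR · Δt = 220.0 × 7200 s = 1.584 × 10^6 m³.
Over A = 386 km², depth = V / A = 4.10 mm.

d ≈ 4.10 mm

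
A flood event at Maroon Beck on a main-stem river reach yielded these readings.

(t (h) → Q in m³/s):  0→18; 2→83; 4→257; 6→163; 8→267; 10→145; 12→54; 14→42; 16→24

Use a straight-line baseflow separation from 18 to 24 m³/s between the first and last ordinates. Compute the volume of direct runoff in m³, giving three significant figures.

V ≈ 6.22 × 10^6 m³

Direct-runoff ordinates (Q − Q_b): 0.00, 64.25, 237.50, 142.75, 246.00, 123.25, 31.50, 18.75, 0.00 m³/s.
ΣQ_DR = 864.0 m³/s.
With Δt = 2 h = 7200 s, V = ΣQ_DR · Δt = 864.0 × 7200 = 6.22 × 10^6 m³.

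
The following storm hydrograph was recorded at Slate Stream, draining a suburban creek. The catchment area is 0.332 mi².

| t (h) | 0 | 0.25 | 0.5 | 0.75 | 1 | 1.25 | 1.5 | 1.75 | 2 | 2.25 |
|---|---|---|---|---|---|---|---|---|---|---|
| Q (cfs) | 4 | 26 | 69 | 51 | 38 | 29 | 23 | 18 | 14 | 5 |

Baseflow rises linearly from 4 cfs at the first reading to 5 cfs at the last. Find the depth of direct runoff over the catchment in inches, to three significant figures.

Direct runoff: 0.00, 21.89, 64.78, 46.67, 33.56, 24.44, 18.33, 13.22, 9.11, 0.00 cfs; ΣQ_DR = 232.0 cfs.
V = ΣQ_DR · Δt = 232.0 × 900 s = 2.088 × 10^5 ft³.
Over A = 0.332 mi², depth = V / A = 0.271 in.

d ≈ 0.271 in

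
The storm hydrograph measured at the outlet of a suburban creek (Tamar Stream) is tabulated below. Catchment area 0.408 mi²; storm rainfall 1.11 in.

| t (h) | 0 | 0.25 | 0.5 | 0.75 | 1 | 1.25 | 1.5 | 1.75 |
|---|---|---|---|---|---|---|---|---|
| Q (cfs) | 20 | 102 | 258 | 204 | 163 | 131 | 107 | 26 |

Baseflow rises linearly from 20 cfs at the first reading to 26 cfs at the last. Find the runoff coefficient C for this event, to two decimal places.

C ≈ 0.71

ΣQ_DR = 827.0 cfs; V = ΣQ_DR·Δt = 7.443 × 10^5 ft³.
Runoff depth d = V / A = 0.7852 in.
C = d / P = 0.7852 / 1.11 = 0.71.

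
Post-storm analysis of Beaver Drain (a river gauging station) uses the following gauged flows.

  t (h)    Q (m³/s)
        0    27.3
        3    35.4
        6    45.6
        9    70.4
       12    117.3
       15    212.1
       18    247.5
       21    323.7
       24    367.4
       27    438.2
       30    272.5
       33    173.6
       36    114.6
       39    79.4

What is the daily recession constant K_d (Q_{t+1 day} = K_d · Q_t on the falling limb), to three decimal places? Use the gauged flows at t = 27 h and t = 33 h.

Between t = 27 h and t = 33 h the flow falls from 438.2 to 173.6 m³/s over 2×3 h = 6 h.
Per-interval ratio K = (173.6/438.2)^(1/2) = 0.6294; K_d = K^(24/3) = 0.025.

K_d ≈ 0.025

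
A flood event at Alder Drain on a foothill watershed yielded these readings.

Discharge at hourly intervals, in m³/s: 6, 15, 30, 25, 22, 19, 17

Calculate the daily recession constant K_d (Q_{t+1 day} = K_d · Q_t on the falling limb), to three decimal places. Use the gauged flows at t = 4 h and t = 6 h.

Between t = 4 h and t = 6 h the flow falls from 22 to 17 m³/s over 2×1 h = 2 h.
Per-interval ratio K = (17/22)^(1/2) = 0.8790; K_d = K^(24/1) = 0.045.

K_d ≈ 0.045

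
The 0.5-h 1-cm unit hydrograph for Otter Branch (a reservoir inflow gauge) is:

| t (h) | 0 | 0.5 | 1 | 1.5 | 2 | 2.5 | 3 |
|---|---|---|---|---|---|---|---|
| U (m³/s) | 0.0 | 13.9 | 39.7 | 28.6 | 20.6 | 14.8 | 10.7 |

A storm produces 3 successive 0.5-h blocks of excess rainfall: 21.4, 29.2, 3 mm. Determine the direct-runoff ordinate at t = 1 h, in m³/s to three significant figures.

Q ≈ 126 m³/s

By discrete convolution, Q_j = Σ (P_i / 10 mm) · U_{j−i}.
At t = 1 h (j=2): Q = (21.4/10)·39.7 + (29.2/10)·13.9 + (3/10)·0.0 = 126 m³/s.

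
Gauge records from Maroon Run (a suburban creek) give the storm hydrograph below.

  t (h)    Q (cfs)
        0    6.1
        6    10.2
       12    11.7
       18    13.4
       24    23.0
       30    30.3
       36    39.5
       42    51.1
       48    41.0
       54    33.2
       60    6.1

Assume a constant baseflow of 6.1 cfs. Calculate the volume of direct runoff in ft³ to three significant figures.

Direct-runoff ordinates (Q − Q_b): 0.0, 4.1, 5.6, 7.3, 16.9, 24.2, 33.4, 45.0, 34.9, 27.1, 0.0 cfs.
ΣQ_DR = 198.5 cfs.
With Δt = 6 h = 21600 s, V = ΣQ_DR · Δt = 198.5 × 21600 = 4.29 × 10^6 ft³.

V ≈ 4.29 × 10^6 ft³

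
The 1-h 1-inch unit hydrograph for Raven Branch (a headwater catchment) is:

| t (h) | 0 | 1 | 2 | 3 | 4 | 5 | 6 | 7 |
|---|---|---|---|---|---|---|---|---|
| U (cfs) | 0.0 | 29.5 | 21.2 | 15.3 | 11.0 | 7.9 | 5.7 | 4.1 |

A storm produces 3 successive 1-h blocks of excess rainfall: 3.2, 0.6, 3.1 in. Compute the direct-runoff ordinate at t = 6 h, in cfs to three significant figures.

Q ≈ 57.1 cfs

By discrete convolution, Q_j = Σ (P_i / 1 in) · U_{j−i}.
At t = 6 h (j=6): Q = (3.2/1)·5.7 + (0.6/1)·7.9 + (3.1/1)·11.0 = 57.1 cfs.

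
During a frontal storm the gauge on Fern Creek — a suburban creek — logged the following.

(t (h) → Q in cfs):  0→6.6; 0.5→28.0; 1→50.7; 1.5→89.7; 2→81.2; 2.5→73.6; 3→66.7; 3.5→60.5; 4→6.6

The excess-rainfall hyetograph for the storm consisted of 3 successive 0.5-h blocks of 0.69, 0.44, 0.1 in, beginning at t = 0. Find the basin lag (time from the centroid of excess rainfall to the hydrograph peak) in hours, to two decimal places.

t_L ≈ 0.99 h

Centroid of excess rainfall: t_c = Σ P_i·t̄_i / ΣP_i = 0.5102 h (block centres at 0.25, 0.75, 1.25 h).
Hydrograph peak occurs at t = 1.5 h, so basin lag t_L = 1.5 − 0.5102 = 0.99 h.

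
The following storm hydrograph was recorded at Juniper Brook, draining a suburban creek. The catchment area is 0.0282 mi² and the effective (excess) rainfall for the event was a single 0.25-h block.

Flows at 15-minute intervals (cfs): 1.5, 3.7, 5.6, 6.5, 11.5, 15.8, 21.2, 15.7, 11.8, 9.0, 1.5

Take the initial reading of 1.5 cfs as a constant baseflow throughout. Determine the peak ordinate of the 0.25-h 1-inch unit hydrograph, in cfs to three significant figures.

Direct runoff: 0.0, 2.2, 4.1, 5.0, 10.0, 14.3, 19.7, 14.2, 10.3, 7.5, 0.0 cfs; ΣQ_DR = 87.30 cfs, peak = 19.7 cfs.
Runoff depth d = ΣQ_DR·Δt / A = 87.30 × 900 / (0.0282 mi²) = 1.199 in.
The 1-inch UH is the DRH scaled by (1 in)/d, so U_p = 19.7 × 1/1.199 = 16.4 cfs.

U_p ≈ 16.4 cfs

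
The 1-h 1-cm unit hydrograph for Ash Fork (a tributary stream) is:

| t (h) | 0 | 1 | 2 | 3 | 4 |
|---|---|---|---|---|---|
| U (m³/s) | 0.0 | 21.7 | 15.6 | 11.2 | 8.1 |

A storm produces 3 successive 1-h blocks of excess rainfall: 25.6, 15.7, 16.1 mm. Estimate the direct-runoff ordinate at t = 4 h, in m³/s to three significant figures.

Q ≈ 63.4 m³/s

By discrete convolution, Q_j = Σ (P_i / 10 mm) · U_{j−i}.
At t = 4 h (j=4): Q = (25.6/10)·8.1 + (15.7/10)·11.2 + (16.1/10)·15.6 = 63.4 m³/s.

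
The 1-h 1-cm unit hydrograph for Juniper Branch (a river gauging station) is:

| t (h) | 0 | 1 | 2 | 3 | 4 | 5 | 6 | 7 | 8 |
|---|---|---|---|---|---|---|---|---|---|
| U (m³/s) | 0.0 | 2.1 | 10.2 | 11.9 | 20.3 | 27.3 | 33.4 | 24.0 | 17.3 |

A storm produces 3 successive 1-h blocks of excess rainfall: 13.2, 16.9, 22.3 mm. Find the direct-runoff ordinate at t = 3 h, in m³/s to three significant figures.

Q ≈ 37.6 m³/s

By discrete convolution, Q_j = Σ (P_i / 10 mm) · U_{j−i}.
At t = 3 h (j=3): Q = (13.2/10)·11.9 + (16.9/10)·10.2 + (22.3/10)·2.1 = 37.6 m³/s.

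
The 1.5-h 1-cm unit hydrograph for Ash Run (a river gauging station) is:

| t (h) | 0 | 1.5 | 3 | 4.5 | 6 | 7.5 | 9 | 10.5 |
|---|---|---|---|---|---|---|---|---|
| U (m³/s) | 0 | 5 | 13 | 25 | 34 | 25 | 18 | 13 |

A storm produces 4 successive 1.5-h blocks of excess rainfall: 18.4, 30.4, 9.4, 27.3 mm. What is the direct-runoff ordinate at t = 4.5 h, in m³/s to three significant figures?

Q ≈ 90.2 m³/s

By discrete convolution, Q_j = Σ (P_i / 10 mm) · U_{j−i}.
At t = 4.5 h (j=3): Q = (18.4/10)·25 + (30.4/10)·13 + (9.4/10)·5 + (27.3/10)·0 = 90.2 m³/s.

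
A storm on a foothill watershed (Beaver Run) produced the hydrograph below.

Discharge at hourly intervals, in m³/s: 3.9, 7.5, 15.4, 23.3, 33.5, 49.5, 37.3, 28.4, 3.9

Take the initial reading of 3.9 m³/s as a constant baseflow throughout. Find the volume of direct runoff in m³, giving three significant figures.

V ≈ 6.03 × 10^5 m³

Direct-runoff ordinates (Q − Q_b): 0.0, 3.6, 11.5, 19.4, 29.6, 45.6, 33.4, 24.5, 0.0 m³/s.
ΣQ_DR = 167.6 m³/s.
With Δt = 1 h = 3600 s, V = ΣQ_DR · Δt = 167.6 × 3600 = 6.03 × 10^5 m³.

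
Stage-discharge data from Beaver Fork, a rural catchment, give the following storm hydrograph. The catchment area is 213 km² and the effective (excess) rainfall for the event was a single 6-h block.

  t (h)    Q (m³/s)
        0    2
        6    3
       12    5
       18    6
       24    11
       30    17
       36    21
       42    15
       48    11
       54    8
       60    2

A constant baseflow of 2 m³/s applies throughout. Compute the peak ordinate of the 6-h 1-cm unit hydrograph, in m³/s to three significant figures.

U_p ≈ 23.7 m³/s

Direct runoff: 0.0, 1.0, 3.0, 4.0, 9.0, 15.0, 19.0, 13.0, 9.0, 6.0, 0.0 m³/s; ΣQ_DR = 79.00 m³/s, peak = 19.0 m³/s.
Runoff depth d = ΣQ_DR·Δt / A = 79.00 × 21600 / (213 km²) = 8.011 mm.
The 1-cm UH is the DRH scaled by (10 mm)/d, so U_p = 19.0 × 10/8.011 = 23.7 m³/s.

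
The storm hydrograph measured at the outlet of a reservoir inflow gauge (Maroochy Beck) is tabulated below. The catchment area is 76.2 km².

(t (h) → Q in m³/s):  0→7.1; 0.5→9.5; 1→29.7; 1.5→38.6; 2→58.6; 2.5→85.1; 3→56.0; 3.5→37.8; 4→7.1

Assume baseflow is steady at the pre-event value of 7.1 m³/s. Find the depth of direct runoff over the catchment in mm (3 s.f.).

d ≈ 6.27 mm

Direct runoff: 0.0, 2.4, 22.6, 31.5, 51.5, 78.0, 48.9, 30.7, 0.0 m³/s; ΣQ_DR = 265.6 m³/s.
V = ΣQ_DR · Δt = 265.6 × 1800 s = 4.781 × 10^5 m³.
Over A = 76.2 km², depth = V / A = 6.27 mm.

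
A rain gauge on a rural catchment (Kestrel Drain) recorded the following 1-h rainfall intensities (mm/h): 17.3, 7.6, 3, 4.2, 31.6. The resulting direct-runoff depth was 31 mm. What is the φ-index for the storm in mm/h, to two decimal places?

φ ≈ 8.95 mm/h

Only the 2 blocks with intensity above φ contribute runoff: 17.3, 31.6 mm/h.
Σ(I−φ)·Δt = d  ⇒  (17.3+31.6 − 2φ)·1 = 31
φ = (48.90 − 31/1) / 2 = 8.95 mm/h.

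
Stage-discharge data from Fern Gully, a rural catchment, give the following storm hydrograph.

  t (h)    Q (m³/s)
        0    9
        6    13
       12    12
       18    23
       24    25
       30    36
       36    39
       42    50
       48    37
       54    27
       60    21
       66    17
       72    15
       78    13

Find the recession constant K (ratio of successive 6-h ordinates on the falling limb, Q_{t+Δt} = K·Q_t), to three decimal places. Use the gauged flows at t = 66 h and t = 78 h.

Using the recession-limb readings at t = 66 h and t = 78 h: Q falls from 17 to 13 m³/s over 2 intervals.
K = (Q₂/Q₁)^(1/2) = (13/17)^(1/2) = 0.874.

K ≈ 0.874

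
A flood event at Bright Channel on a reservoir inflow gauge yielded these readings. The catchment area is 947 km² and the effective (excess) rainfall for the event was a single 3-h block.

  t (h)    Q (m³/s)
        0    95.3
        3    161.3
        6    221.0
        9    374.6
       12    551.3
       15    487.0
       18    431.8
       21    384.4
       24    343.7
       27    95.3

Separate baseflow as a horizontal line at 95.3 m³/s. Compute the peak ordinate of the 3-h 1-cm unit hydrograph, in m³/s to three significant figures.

U_p ≈ 182 m³/s

Direct runoff: 0.0, 66.0, 125.7, 279.3, 456.0, 391.7, 336.5, 289.1, 248.4, 0.0 m³/s; ΣQ_DR = 2193 m³/s, peak = 456.0 m³/s.
Runoff depth d = ΣQ_DR·Δt / A = 2193 × 10800 / (947 km²) = 25.01 mm.
The 1-cm UH is the DRH scaled by (10 mm)/d, so U_p = 456.0 × 10/25.01 = 182 m³/s.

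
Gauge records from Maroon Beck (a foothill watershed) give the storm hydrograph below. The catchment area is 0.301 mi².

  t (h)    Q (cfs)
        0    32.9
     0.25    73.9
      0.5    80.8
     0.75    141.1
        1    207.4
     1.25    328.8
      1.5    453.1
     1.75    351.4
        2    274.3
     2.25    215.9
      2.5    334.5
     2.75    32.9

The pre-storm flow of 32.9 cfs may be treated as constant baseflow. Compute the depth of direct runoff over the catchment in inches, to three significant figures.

Direct runoff: 0.0, 41.0, 47.9, 108.2, 174.5, 295.9, 420.2, 318.5, 241.4, 183.0, 301.6, 0.0 cfs; ΣQ_DR = 2132 cfs.
V = ΣQ_DR · Δt = 2132 × 900 s = 1.919 × 10^6 ft³.
Over A = 0.301 mi², depth = V / A = 2.74 in.

d ≈ 2.74 in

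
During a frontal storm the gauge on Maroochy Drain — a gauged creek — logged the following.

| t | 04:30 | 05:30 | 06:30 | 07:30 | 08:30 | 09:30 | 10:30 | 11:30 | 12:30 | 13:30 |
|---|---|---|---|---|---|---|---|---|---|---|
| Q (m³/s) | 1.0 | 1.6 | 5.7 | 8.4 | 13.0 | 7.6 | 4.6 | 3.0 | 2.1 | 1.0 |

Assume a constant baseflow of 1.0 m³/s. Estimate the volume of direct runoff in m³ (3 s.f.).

Direct-runoff ordinates (Q − Q_b): 0.0, 0.6, 4.7, 7.4, 12.0, 6.6, 3.6, 2.0, 1.1, 0.0 m³/s.
ΣQ_DR = 38.00 m³/s.
With Δt = 1 h = 3600 s, V = ΣQ_DR · Δt = 38.00 × 3600 = 1.37 × 10^5 m³.

V ≈ 1.37 × 10^5 m³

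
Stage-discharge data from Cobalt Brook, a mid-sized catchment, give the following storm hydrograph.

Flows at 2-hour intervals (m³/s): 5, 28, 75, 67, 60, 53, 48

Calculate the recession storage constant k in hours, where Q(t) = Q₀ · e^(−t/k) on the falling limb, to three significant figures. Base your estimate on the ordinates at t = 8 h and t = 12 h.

On the falling limb, Q drops from 60 to 48 m³/s between t = 8 h and t = 12 h (Δt = 4 h).
k = −Δt / ln(Q₂/Q₁) = −4 / ln(48/60) = 17.9 h.

k ≈ 17.9 h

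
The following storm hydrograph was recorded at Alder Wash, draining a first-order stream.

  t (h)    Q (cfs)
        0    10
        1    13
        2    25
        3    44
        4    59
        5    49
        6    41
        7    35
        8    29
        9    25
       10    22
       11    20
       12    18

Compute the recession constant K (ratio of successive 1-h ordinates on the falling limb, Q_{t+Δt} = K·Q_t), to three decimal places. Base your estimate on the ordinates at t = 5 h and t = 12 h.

Using the recession-limb readings at t = 5 h and t = 12 h: Q falls from 49 to 18 cfs over 7 intervals.
K = (Q₂/Q₁)^(1/7) = (18/49)^(1/7) = 0.867.

K ≈ 0.867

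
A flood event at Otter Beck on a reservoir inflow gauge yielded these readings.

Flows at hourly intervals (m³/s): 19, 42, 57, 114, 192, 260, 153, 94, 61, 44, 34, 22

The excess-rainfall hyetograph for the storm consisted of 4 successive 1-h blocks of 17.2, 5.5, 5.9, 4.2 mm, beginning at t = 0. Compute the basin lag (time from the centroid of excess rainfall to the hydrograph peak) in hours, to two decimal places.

t_L ≈ 3.59 h

Centroid of excess rainfall: t_c = Σ P_i·t̄_i / ΣP_i = 1.4116 h (block centres at 0.5, 1.5, 2.5, 3.5 h).
Hydrograph peak occurs at t = 5 h, so basin lag t_L = 5 − 1.4116 = 3.59 h.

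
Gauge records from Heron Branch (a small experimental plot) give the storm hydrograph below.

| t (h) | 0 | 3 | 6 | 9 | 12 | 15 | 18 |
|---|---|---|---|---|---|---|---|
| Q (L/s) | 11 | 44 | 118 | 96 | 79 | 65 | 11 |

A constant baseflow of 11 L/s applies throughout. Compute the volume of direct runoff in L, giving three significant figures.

Direct-runoff ordinates (Q − Q_b): 0.0, 33.0, 107.0, 85.0, 68.0, 54.0, 0.0 L/s.
ΣQ_DR = 347.0 L/s.
With Δt = 3 h = 10800 s, V = ΣQ_DR · Δt = 347.0 × 10800 = 3.75 × 10^6 L.

V ≈ 3.75 × 10^6 L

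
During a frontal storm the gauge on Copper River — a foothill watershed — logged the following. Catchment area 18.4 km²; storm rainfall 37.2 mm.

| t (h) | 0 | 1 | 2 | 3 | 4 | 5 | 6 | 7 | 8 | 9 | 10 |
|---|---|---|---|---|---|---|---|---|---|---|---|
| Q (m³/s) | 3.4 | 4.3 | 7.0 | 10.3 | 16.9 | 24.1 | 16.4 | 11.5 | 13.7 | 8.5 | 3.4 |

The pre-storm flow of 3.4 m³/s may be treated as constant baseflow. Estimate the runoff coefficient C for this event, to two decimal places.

ΣQ_DR = 82.10 m³/s; V = ΣQ_DR·Δt = 2.956 × 10^5 m³.
Runoff depth d = V / A = 16.06 mm.
C = d / P = 16.06 / 37.2 = 0.43.

C ≈ 0.43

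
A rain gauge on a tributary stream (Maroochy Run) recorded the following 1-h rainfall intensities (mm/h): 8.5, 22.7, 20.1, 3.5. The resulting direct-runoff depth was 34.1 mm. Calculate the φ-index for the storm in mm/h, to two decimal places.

φ ≈ 5.73 mm/h

Only the 3 blocks with intensity above φ contribute runoff: 8.5, 22.7, 20.1 mm/h.
Σ(I−φ)·Δt = d  ⇒  (8.5+22.7+20.1 − 3φ)·1 = 34.1
φ = (51.30 − 34.1/1) / 3 = 5.73 mm/h.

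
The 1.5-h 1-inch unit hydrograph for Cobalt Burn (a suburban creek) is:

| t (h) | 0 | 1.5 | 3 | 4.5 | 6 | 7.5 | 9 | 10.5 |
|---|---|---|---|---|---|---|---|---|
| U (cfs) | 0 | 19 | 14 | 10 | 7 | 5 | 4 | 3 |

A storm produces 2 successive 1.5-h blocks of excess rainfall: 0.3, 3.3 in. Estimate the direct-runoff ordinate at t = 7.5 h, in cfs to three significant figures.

Q ≈ 24.6 cfs

By discrete convolution, Q_j = Σ (P_i / 1 in) · U_{j−i}.
At t = 7.5 h (j=5): Q = (0.3/1)·5 + (3.3/1)·7 = 24.6 cfs.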